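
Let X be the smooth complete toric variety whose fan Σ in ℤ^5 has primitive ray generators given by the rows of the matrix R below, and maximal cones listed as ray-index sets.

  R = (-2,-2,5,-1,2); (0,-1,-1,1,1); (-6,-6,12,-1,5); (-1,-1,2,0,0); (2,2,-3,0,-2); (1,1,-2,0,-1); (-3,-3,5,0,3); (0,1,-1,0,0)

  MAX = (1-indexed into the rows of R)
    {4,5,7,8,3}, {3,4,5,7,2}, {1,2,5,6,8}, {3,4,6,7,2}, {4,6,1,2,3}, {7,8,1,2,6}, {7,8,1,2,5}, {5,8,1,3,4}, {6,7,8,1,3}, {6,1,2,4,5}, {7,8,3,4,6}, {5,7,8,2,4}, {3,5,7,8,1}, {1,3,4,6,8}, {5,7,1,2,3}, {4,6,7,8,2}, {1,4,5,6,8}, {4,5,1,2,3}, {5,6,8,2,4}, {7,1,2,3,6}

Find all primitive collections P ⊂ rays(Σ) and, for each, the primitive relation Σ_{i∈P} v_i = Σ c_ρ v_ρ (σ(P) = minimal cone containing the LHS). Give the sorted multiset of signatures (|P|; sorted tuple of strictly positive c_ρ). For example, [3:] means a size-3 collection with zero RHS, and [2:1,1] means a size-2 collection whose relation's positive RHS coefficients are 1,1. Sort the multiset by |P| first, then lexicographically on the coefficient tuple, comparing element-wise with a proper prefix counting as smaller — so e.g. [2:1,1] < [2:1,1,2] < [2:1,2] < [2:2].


Δ(Σ) — 8 vertices, 5 min non-faces:

  • {5,6,7}:  v_{5} + v_{6} + v_{7} = 0 — sig = [3:]
  • {1,4,7}:  v_{1} + v_{4} + v_{7} = v_{3} — sig = [3:1]
  • {3,5,6}:  v_{3} + v_{5} + v_{6} = v_{1} + v_{4} — sig = [3:1,1]
  • {2,3,8}:  v_{2} + v_{3} + v_{8} = 2·v_{7} — sig = [3:2]
  • {1,2,4,8}:  v_{1} + v_{2} + v_{4} + v_{8} = v_{7} — sig = [4:1]

Hence PRS(X_Σ) =
{ [3:],  [3:1],  [3:1,1],  [3:2],  [4:1] }


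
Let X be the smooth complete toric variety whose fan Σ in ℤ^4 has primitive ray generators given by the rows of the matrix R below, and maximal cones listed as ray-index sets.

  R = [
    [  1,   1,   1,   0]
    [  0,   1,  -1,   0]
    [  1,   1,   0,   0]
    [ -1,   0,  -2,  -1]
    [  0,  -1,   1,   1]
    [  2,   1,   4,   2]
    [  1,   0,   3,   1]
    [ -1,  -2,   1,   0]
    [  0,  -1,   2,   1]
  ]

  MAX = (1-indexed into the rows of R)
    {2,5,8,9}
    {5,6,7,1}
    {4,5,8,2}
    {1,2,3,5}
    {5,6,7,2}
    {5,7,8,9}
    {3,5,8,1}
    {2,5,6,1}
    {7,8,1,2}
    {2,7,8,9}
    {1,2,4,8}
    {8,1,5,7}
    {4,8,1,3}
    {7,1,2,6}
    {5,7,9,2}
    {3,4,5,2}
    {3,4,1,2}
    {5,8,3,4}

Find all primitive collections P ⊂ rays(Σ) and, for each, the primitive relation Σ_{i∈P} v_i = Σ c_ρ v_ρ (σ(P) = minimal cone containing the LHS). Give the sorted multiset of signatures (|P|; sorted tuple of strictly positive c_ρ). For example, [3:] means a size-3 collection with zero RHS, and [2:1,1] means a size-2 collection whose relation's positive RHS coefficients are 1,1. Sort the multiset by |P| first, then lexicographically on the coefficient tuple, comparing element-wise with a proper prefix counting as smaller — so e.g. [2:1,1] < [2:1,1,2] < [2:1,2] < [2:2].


The 14 primitive collections of Σ (r=9, n=4):

  P = {1,9}:  v_{1} + v_{9} = v_{7} ; sig = [2:1]
  P = {3,9}:  v_{3} + v_{9} = v_{1} + v_{5} ; sig = [2:1,1]
  P = {4,6}:  v_{4} + v_{6} = v_{2} + v_{7} ; sig = [2:1,1]
  P = {4,9}:  v_{4} + v_{9} = v_{2} + v_{8} ; sig = [2:1,1]
  P = {6,8}:  v_{6} + v_{8} = v_{7} + v_{9} ; sig = [2:1,1]
  P = {4,7}:  v_{4} + v_{7} = v_{1} + v_{2} + v_{8} ; sig = [2:1,1,1]
  P = {6,9}:  v_{6} + v_{9} = v_{2} + v_{5} + 2·v_{7} ; sig = [2:1,1,2]
  P = {3,7}:  v_{3} + v_{7} = 2·v_{1} + v_{5} ; sig = [2:1,2]
  P = {3,6}:  v_{3} + v_{6} = 3·v_{1} + v_{2} + 2·v_{5} ; sig = [2:1,2,3]
  P = {1,4,5}:  v_{1} + v_{4} + v_{5} = 0 ; sig = [3:]
  P = {2,3,8}:  v_{2} + v_{3} + v_{8} = 0 ; sig = [3:]
  P = {1,2,5,7}:  v_{1} + v_{2} + v_{5} + v_{7} = v_{6} ; sig = [4:1]
  P = {1,2,5,8}:  v_{1} + v_{2} + v_{5} + v_{8} = v_{9} ; sig = [4:1]
  P = {2,5,7,8}:  v_{2} + v_{5} + v_{7} + v_{8} = 2·v_{9} ; sig = [4:2]

so the primitive-relation signature multiset is
    |P|=2: 9 collections, coeffs (1), (1,1), (1,1), (1,1), (1,1), (1,1,1), (1,1,2), (1,2), (1,2,3)
    |P|=3: 2 collections, coeffs (), ()
    |P|=4: 3 collections, coeffs (1), (1), (2)


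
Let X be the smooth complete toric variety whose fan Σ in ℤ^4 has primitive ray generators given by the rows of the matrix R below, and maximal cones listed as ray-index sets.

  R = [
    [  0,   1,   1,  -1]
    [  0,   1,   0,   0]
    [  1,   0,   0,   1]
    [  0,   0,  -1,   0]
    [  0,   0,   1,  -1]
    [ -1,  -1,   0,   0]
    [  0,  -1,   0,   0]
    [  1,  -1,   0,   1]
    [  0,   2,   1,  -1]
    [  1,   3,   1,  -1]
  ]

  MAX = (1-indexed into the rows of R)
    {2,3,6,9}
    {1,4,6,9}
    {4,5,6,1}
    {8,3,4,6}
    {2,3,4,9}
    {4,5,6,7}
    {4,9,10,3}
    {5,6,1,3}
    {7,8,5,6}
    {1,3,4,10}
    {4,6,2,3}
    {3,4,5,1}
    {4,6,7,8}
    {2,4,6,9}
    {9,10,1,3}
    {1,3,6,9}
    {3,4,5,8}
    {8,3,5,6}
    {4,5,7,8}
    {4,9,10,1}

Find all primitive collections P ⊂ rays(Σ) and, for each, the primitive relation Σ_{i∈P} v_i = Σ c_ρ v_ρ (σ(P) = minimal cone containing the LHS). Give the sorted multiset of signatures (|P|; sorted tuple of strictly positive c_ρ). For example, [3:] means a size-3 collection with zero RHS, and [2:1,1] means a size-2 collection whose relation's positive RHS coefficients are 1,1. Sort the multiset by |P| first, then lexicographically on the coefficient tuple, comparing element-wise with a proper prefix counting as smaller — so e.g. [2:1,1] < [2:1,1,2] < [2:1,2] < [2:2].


20 collections generate NE(X_Σ); each relation:

  {2,7}:  v_{2} + v_{7} = 0  ⇒ sig = [2:]
  {1,2}:  v_{1} + v_{2} = v_{9}  ⇒ sig = [2:1]
  {1,7}:  v_{1} + v_{7} = v_{5}  ⇒ sig = [2:1]
  {2,5}:  v_{2} + v_{5} = v_{1}  ⇒ sig = [2:1]
  {2,8}:  v_{2} + v_{8} = v_{3}  ⇒ sig = [2:1]
  {3,7}:  v_{3} + v_{7} = v_{8}  ⇒ sig = [2:1]
  {6,10}:  v_{6} + v_{10} = v_{9}  ⇒ sig = [2:1]
  {7,9}:  v_{7} + v_{9} = v_{1}  ⇒ sig = [2:1]
  {1,8}:  v_{1} + v_{8} = v_{3} + v_{5}  ⇒ sig = [2:1,1]
  {8,9}:  v_{8} + v_{9} = v_{1} + v_{3}  ⇒ sig = [2:1,1]
  {2,10}:  v_{2} + v_{10} = v_{3} + v_{4} + 2·v_{9}  ⇒ sig = [2:1,1,2]
  {7,10}:  v_{7} + v_{10} = 2·v_{1} + v_{3} + v_{4}  ⇒ sig = [2:1,1,2]
  {5,10}:  v_{5} + v_{10} = 3·v_{1} + v_{3} + v_{4}  ⇒ sig = [2:1,1,3]
  {8,10}:  v_{8} + v_{10} = 2·v_{1} + 2·v_{3} + v_{4}  ⇒ sig = [2:1,2,2]
  {5,9}:  v_{5} + v_{9} = 2·v_{1}  ⇒ sig = [2:2]
  {1,3,4,6}:  v_{1} + v_{3} + v_{4} + v_{6} = 0  ⇒ sig = [4:]
  {1,3,4,9}:  v_{1} + v_{3} + v_{4} + v_{9} = v_{10}  ⇒ sig = [4:1]
  {3,4,5,6}:  v_{3} + v_{4} + v_{5} + v_{6} = v_{7}  ⇒ sig = [4:1]
  {3,4,6,9}:  v_{3} + v_{4} + v_{6} + v_{9} = v_{2}  ⇒ sig = [4:1]
  {4,5,6,8}:  v_{4} + v_{5} + v_{6} + v_{8} = 2·v_{7}  ⇒ sig = [4:2]

Hence PRS(X_Σ) =
    [2:]
    [2:1]
    [2:1]
    [2:1]
    [2:1]
    [2:1]
    [2:1]
    [2:1]
    [2:1,1]
    [2:1,1]
    [2:1,1,2]
    [2:1,1,2]
    [2:1,1,3]
    [2:1,2,2]
    [2:2]
    [4:]
    [4:1]
    [4:1]
    [4:1]
    [4:2]


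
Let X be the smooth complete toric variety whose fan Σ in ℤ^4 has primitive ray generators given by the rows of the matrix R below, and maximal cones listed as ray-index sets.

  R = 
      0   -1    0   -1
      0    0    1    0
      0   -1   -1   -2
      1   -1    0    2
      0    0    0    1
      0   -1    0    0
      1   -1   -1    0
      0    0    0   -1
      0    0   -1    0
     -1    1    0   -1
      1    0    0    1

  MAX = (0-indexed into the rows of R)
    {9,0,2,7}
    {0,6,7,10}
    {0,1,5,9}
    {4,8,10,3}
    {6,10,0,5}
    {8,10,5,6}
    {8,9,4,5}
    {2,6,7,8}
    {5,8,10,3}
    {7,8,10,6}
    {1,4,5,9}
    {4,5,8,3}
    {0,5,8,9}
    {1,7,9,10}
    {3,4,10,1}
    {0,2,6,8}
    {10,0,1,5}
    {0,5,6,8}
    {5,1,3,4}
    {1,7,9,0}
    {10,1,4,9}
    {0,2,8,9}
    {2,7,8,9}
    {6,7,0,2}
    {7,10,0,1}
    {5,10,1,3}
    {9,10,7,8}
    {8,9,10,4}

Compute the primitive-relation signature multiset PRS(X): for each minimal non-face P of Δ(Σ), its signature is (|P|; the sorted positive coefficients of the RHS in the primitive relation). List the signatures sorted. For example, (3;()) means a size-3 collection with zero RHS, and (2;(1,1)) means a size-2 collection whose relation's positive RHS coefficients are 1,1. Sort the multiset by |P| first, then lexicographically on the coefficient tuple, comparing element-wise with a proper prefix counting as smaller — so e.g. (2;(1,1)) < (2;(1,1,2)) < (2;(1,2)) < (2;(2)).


Σ has 21 primitive collections:

  P={1,8}:  v_{1} + v_{8} = 0 ; sig = (2;())
  P={4,7}:  v_{4} + v_{7} = 0 ; sig = (2;())
  P={0,4}:  v_{0} + v_{4} = v_{5} ; sig = (2;(1))
  P={3,9}:  v_{3} + v_{9} = v_{4} ; sig = (2;(1))
  P={5,7}:  v_{5} + v_{7} = v_{0} ; sig = (2;(1))
  P={1,2}:  v_{1} + v_{2} = v_{0} + v_{7} ; sig = (2;(1,1))
  P={1,6}:  v_{1} + v_{6} = v_{0} + v_{10} ; sig = (2;(1,1))
  P={2,3}:  v_{2} + v_{3} = v_{5} + v_{6} ; sig = (2;(1,1))
  P={2,4}:  v_{2} + v_{4} = v_{0} + v_{8} ; sig = (2;(1,1))
  P={2,10}:  v_{2} + v_{10} = v_{6} + v_{7} ; sig = (2;(1,1))
  P={3,7}:  v_{3} + v_{7} = v_{5} + v_{10} ; sig = (2;(1,1))
  P={6,9}:  v_{6} + v_{9} = v_{7} + v_{8} ; sig = (2;(1,1))
  P={4,6}:  v_{4} + v_{6} = v_{5} + v_{8} + v_{10} ; sig = (2;(1,1,1))
  P={0,3}:  v_{0} + v_{3} = 2·v_{5} + v_{10} ; sig = (2;(1,2))
  P={2,5}:  v_{2} + v_{5} = 2·v_{0} + v_{8} ; sig = (2;(1,2))
  P={3,6}:  v_{3} + v_{6} = 2·v_{5} + v_{8} + 2·v_{10} ; sig = (2;(1,2,2))
  P={5,9,10}:  v_{5} + v_{9} + v_{10} = 0 ; sig = (3;())
  P={0,7,8}:  v_{0} + v_{7} + v_{8} = v_{2} ; sig = (3;(1))
  P={0,8,10}:  v_{0} + v_{8} + v_{10} = v_{6} ; sig = (3;(1))
  P={0,9,10}:  v_{0} + v_{9} + v_{10} = v_{7} ; sig = (3;(1))
  P={4,5,10}:  v_{4} + v_{5} + v_{10} = v_{3} ; sig = (3;(1))

Signatures (|P|; sorted positive RHS coefficients), sorted:
    |P|=2: 16 collections, coeffs (), (), (1), (1), (1), (1,1), (1,1), (1,1), (1,1), (1,1), (1,1), (1,1), (1,1,1), (1,2), (1,2), (1,2,2)
    |P|=3: 5 collections, coeffs (), (1), (1), (1), (1)


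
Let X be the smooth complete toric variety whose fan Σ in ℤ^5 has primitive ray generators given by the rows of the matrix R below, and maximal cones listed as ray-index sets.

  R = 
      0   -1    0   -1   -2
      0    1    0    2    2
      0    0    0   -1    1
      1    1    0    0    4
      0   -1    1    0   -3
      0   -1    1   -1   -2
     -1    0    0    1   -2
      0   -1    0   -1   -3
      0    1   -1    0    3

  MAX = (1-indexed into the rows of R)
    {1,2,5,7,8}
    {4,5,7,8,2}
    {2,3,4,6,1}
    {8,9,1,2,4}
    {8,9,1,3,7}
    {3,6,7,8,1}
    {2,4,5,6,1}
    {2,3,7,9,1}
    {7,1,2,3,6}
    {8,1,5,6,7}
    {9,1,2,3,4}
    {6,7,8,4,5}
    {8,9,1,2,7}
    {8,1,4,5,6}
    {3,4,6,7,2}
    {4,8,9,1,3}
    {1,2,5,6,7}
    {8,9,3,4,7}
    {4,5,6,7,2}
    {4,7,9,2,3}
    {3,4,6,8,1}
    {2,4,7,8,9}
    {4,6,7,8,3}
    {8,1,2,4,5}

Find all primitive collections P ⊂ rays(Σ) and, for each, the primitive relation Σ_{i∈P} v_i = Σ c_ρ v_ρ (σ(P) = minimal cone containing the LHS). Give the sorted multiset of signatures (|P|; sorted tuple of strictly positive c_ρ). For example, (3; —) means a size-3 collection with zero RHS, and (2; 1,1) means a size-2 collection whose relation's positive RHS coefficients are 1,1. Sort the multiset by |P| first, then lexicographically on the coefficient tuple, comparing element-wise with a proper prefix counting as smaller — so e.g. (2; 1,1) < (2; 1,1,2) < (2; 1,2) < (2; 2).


The 6 primitive collections of Σ (r=9, n=5):

  {5,9}:  v_{5} + v_{9} = 0  ⟹  sig = (2; —)
  {3,5}:  v_{3} + v_{5} = v_{6}  ⟹  sig = (2; 1)
  {6,9}:  v_{6} + v_{9} = v_{3}  ⟹  sig = (2; 1)
  {1,4,7}:  v_{1} + v_{4} + v_{7} = 0  ⟹  sig = (3; —)
  {2,3,8}:  v_{2} + v_{3} + v_{8} = 0  ⟹  sig = (3; —)
  {2,6,8}:  v_{2} + v_{6} + v_{8} = v_{5}  ⟹  sig = (3; 1)

Sorted signature multiset PRS(X):
    (2; —)
    (2; 1)
    (2; 1)
    (3; —)
    (3; —)
    (3; 1)


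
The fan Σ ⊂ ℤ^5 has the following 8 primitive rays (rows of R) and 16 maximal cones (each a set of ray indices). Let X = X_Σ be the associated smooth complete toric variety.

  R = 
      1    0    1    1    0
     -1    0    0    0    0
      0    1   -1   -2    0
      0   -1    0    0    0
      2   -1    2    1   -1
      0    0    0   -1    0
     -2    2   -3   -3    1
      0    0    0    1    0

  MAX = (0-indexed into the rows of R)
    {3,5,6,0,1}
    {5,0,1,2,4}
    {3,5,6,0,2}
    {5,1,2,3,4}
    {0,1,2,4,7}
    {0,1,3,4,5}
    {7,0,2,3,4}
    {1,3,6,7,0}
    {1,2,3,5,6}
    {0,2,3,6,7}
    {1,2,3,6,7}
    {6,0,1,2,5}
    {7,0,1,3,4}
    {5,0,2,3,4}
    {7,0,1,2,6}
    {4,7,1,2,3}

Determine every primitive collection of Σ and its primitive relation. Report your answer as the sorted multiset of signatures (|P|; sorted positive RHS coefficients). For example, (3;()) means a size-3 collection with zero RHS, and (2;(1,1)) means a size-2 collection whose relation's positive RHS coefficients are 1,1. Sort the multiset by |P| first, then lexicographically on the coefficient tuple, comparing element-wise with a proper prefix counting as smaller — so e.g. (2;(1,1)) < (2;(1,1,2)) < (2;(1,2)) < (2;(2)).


|primitive collections| = 3. Relations:

  • {5,7}:  v_{5} + v_{7} = 0  →  sig = (2;())
  • {4,6}:  v_{4} + v_{6} = v_{2}  →  sig = (2;(1))
  • {0,1,2,3}:  v_{0} + v_{1} + v_{2} + v_{3} = v_{5}  →  sig = (4;(1))

so the primitive-relation signature multiset is
    (2;())
    (2;(1))
    (4;(1))


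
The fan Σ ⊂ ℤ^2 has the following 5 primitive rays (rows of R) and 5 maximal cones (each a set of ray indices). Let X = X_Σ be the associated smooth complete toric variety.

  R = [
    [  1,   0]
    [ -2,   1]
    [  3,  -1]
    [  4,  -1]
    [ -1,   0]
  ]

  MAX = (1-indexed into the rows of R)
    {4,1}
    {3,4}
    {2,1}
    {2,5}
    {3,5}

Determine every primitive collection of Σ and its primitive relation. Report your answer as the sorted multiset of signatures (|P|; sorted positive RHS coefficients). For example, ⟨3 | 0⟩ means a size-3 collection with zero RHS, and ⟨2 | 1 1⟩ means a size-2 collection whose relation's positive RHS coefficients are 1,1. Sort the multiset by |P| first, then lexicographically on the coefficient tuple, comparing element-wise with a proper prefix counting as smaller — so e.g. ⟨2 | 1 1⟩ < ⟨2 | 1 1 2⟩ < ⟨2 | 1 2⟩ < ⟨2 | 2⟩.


Minimal non-faces — 5 found among 5 rays, 5 max cones:

  {1,5}:  v_{1} + v_{5} = 0 ; sig = ⟨2 | 0⟩
  {1,3}:  v_{1} + v_{3} = v_{4} ; sig = ⟨2 | 1⟩
  {2,3}:  v_{2} + v_{3} = v_{1} ; sig = ⟨2 | 1⟩
  {4,5}:  v_{4} + v_{5} = v_{3} ; sig = ⟨2 | 1⟩
  {2,4}:  v_{2} + v_{4} = 2·v_{1} ; sig = ⟨2 | 2⟩

Signatures (|P|; sorted positive RHS coefficients), sorted:
[⟨2 | 0⟩, ⟨2 | 1⟩, ⟨2 | 1⟩, ⟨2 | 1⟩, ⟨2 | 2⟩]


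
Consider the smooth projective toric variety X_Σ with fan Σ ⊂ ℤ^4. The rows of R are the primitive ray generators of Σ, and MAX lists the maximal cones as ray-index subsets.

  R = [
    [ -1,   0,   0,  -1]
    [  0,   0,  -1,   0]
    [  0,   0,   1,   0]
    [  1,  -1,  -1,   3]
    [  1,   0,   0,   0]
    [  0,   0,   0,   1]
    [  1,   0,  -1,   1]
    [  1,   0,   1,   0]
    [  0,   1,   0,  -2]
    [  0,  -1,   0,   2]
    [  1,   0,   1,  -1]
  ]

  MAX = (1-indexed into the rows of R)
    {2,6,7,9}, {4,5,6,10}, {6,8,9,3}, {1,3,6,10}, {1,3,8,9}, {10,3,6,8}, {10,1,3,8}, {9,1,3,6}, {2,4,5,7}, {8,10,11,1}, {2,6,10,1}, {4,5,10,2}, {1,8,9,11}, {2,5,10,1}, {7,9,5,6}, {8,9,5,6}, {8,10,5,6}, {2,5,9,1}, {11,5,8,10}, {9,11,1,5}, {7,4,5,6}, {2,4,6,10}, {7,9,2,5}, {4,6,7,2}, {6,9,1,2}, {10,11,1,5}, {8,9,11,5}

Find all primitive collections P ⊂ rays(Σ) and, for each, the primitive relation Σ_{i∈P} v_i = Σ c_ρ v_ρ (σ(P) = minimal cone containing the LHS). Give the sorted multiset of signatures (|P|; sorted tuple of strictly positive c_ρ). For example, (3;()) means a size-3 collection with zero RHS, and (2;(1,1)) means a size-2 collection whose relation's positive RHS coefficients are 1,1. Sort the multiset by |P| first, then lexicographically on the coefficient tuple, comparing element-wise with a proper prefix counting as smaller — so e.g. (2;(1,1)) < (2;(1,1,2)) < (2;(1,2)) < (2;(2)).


The 21 primitive collections of Σ (r=11, n=4):

  • {2,3}:  v_{2} + v_{3} = 0  ⟹  sig = (2;())
  • {9,10}:  v_{9} + v_{10} = 0  ⟹  sig = (2;())
  • {1,7}:  v_{1} + v_{7} = v_{2}  ⟹  sig = (2;(1))
  • {2,8}:  v_{2} + v_{8} = v_{5}  ⟹  sig = (2;(1))
  • {3,5}:  v_{3} + v_{5} = v_{8}  ⟹  sig = (2;(1))
  • {4,9}:  v_{4} + v_{9} = v_{7}  ⟹  sig = (2;(1))
  • {6,11}:  v_{6} + v_{11} = v_{8}  ⟹  sig = (2;(1))
  • {7,10}:  v_{7} + v_{10} = v_{4}  ⟹  sig = (2;(1))
  • {1,4}:  v_{1} + v_{4} = v_{2} + v_{10}  ⟹  sig = (2;(1,1))
  • {3,7}:  v_{3} + v_{7} = v_{5} + v_{6}  ⟹  sig = (2;(1,1))
  • {3,4}:  v_{3} + v_{4} = v_{5} + v_{6} + v_{10}  ⟹  sig = (2;(1,1,1))
  • {4,8}:  v_{4} + v_{8} = 2·v_{5} + v_{6} + v_{10}  ⟹  sig = (2;(1,1,2))
  • {2,11}:  v_{2} + v_{11} = v_{1} + 2·v_{5}  ⟹  sig = (2;(1,2))
  • {3,11}:  v_{3} + v_{11} = v_{1} + 2·v_{8}  ⟹  sig = (2;(1,2))
  • {4,11}:  v_{4} + v_{11} = 2·v_{5} + v_{10}  ⟹  sig = (2;(1,2))
  • {7,8}:  v_{7} + v_{8} = 2·v_{5} + v_{6}  ⟹  sig = (2;(1,2))
  • {7,11}:  v_{7} + v_{11} = 2·v_{5}  ⟹  sig = (2;(2))
  • {1,5,6}:  v_{1} + v_{5} + v_{6} = 0  ⟹  sig = (3;())
  • {1,5,8}:  v_{1} + v_{5} + v_{8} = v_{11}  ⟹  sig = (3;(1))
  • {1,6,8}:  v_{1} + v_{6} + v_{8} = v_{3}  ⟹  sig = (3;(1))
  • {2,5,6}:  v_{2} + v_{5} + v_{6} = v_{7}  ⟹  sig = (3;(1))

so the primitive-relation signature multiset is
    (2;())
    (2;())
    (2;(1))
    (2;(1))
    (2;(1))
    (2;(1))
    (2;(1))
    (2;(1))
    (2;(1,1))
    (2;(1,1))
    (2;(1,1,1))
    (2;(1,1,2))
    (2;(1,2))
    (2;(1,2))
    (2;(1,2))
    (2;(1,2))
    (2;(2))
    (3;())
    (3;(1))
    (3;(1))
    (3;(1))


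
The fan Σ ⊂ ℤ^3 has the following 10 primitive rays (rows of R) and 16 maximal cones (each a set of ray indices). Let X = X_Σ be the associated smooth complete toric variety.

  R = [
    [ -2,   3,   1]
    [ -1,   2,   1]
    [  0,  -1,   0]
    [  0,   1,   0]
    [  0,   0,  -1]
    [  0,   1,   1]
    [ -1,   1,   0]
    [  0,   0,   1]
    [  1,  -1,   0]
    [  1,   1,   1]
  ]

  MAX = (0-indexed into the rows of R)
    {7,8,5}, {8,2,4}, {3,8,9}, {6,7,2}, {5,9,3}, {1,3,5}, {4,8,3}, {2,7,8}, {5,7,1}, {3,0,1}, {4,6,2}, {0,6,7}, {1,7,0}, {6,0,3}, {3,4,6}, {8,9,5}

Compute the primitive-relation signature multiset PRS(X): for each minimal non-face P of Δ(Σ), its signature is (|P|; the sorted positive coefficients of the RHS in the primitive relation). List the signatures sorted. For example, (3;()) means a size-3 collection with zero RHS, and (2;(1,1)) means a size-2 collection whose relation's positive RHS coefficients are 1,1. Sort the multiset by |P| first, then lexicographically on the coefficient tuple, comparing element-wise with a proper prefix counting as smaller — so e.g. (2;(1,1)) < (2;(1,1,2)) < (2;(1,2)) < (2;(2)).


Σ has 22 primitive collections:

  P={2,3}:  v_{2} + v_{3} = 0 — sig = (2;())
  P={4,7}:  v_{4} + v_{7} = 0 — sig = (2;())
  P={6,8}:  v_{6} + v_{8} = 0 — sig = (2;())
  P={0,8}:  v_{0} + v_{8} = v_{1} — sig = (2;(1))
  P={1,6}:  v_{1} + v_{6} = v_{0} — sig = (2;(1))
  P={1,8}:  v_{1} + v_{8} = v_{5} — sig = (2;(1))
  P={2,5}:  v_{2} + v_{5} = v_{7} — sig = (2;(1))
  P={3,7}:  v_{3} + v_{7} = v_{5} — sig = (2;(1))
  P={4,5}:  v_{4} + v_{5} = v_{3} — sig = (2;(1))
  P={5,6}:  v_{5} + v_{6} = v_{1} — sig = (2;(1))
  P={1,2}:  v_{1} + v_{2} = v_{6} + v_{7} — sig = (2;(1,1))
  P={1,4}:  v_{1} + v_{4} = v_{3} + v_{6} — sig = (2;(1,1))
  P={2,9}:  v_{2} + v_{9} = v_{5} + v_{8} — sig = (2;(1,1))
  P={6,9}:  v_{6} + v_{9} = v_{3} + v_{5} — sig = (2;(1,1))
  P={0,9}:  v_{0} + v_{9} = v_{1} + v_{3} + v_{5} — sig = (2;(1,1,1))
  P={0,2}:  v_{0} + v_{2} = 2·v_{6} + v_{7} — sig = (2;(1,2))
  P={0,4}:  v_{0} + v_{4} = v_{3} + 2·v_{6} — sig = (2;(1,2))
  P={1,9}:  v_{1} + v_{9} = v_{3} + 2·v_{5} — sig = (2;(1,2))
  P={4,9}:  v_{4} + v_{9} = 2·v_{3} + v_{8} — sig = (2;(1,2))
  P={7,9}:  v_{7} + v_{9} = 2·v_{5} + v_{8} — sig = (2;(1,2))
  P={0,5}:  v_{0} + v_{5} = 2·v_{1} — sig = (2;(2))
  P={3,5,8}:  v_{3} + v_{5} + v_{8} = v_{9} — sig = (3;(1))

Hence PRS(X_Σ) =
[(2;()), (2;()), (2;()), (2;(1)), (2;(1)), (2;(1)), (2;(1)), (2;(1)), (2;(1)), (2;(1)), (2;(1,1)), (2;(1,1)), (2;(1,1)), (2;(1,1)), (2;(1,1,1)), (2;(1,2)), (2;(1,2)), (2;(1,2)), (2;(1,2)), (2;(1,2)), (2;(2)), (3;(1))]


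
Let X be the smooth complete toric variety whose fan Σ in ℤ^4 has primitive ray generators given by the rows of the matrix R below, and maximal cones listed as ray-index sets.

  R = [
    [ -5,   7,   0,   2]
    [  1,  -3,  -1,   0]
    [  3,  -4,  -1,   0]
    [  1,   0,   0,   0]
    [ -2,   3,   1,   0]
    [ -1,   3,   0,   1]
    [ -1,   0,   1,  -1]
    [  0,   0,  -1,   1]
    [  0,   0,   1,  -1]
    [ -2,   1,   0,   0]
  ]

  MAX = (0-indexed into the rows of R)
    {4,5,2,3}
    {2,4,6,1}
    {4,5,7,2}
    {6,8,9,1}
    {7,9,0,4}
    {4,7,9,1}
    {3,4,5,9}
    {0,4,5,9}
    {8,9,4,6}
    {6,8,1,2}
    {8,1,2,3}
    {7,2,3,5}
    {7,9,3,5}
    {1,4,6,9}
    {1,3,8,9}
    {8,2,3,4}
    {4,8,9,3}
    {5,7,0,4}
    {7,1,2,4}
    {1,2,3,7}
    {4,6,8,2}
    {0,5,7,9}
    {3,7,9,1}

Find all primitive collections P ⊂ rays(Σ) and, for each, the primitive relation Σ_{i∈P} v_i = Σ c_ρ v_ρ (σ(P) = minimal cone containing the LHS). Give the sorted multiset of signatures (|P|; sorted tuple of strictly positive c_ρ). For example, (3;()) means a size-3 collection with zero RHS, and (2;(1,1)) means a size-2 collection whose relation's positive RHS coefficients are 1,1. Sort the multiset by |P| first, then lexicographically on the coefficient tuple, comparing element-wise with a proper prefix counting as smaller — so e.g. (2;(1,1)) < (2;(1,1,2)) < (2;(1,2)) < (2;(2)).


Minimal non-faces — 16 found among 10 rays, 23 max cones:

  {7,8}:  v_{7} + v_{8} = 0  ⇒ sig = (2;())
  {1,5}:  v_{1} + v_{5} = v_{7}  ⇒ sig = (2;(1))
  {2,9}:  v_{2} + v_{9} = v_{1}  ⇒ sig = (2;(1))
  {3,6}:  v_{3} + v_{6} = v_{8}  ⇒ sig = (2;(1))
  {5,6}:  v_{5} + v_{6} = v_{4}  ⇒ sig = (2;(1))
  {5,8}:  v_{5} + v_{8} = v_{3} + v_{4}  ⇒ sig = (2;(1,1))
  {6,7}:  v_{6} + v_{7} = v_{1} + v_{4}  ⇒ sig = (2;(1,1))
  {0,8}:  v_{0} + v_{8} = v_{4} + v_{5} + v_{9}  ⇒ sig = (2;(1,1,1))
  {0,1}:  v_{0} + v_{1} = v_{4} + 2·v_{7} + v_{9}  ⇒ sig = (2;(1,1,2))
  {0,6}:  v_{0} + v_{6} = 2·v_{4} + v_{7} + v_{9}  ⇒ sig = (2;(1,1,2))
  {0,2}:  v_{0} + v_{2} = v_{4} + 2·v_{7}  ⇒ sig = (2;(1,2))
  {0,3}:  v_{0} + v_{3} = 2·v_{5} + v_{9}  ⇒ sig = (2;(1,2))
  {1,3,4}:  v_{1} + v_{3} + v_{4} = 0  ⇒ sig = (3;())
  {1,4,8}:  v_{1} + v_{4} + v_{8} = v_{6}  ⇒ sig = (3;(1))
  {3,4,7}:  v_{3} + v_{4} + v_{7} = v_{5}  ⇒ sig = (3;(1))
  {4,5,7,9}:  v_{4} + v_{5} + v_{7} + v_{9} = v_{0}  ⇒ sig = (4;(1))

so the primitive-relation signature multiset is
    (2;())
    (2;(1))
    (2;(1))
    (2;(1))
    (2;(1))
    (2;(1,1))
    (2;(1,1))
    (2;(1,1,1))
    (2;(1,1,2))
    (2;(1,1,2))
    (2;(1,2))
    (2;(1,2))
    (3;())
    (3;(1))
    (3;(1))
    (4;(1))


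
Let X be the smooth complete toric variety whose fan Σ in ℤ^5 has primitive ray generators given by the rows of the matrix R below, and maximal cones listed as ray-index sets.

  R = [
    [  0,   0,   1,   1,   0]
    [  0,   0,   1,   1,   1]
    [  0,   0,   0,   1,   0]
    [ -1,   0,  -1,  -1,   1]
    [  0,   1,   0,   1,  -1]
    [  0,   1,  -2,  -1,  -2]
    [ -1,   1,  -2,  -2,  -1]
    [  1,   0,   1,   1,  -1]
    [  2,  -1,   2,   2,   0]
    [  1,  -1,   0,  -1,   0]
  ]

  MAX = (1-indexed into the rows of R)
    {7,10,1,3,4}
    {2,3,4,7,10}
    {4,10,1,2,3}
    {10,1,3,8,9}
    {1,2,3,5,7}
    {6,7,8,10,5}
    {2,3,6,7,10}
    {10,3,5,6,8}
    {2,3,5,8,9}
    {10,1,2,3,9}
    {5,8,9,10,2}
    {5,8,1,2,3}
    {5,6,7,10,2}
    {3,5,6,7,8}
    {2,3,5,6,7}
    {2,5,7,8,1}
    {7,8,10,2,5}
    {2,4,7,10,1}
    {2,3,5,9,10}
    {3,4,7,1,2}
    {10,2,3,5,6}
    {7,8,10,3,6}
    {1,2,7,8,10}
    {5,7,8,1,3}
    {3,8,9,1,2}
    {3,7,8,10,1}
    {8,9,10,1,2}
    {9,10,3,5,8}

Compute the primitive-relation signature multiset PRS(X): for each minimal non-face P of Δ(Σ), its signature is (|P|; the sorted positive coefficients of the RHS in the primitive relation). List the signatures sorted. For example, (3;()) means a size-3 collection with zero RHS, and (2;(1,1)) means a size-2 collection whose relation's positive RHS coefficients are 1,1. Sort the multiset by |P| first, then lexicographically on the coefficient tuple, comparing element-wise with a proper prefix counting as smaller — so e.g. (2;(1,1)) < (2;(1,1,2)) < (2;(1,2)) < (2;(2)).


14 minimal non-faces of Δ(Σ) (on 10 rays):

  P = {4,8}:  v_{4} + v_{8} = 0 ; sig = (2;())
  P = {7,9}:  v_{7} + v_{9} = v_{5} + v_{10} ; sig = (2;(1,1))
  P = {1,6}:  v_{1} + v_{6} = v_{3} + v_{7} + v_{8} ; sig = (2;(1,1,1))
  P = {4,5}:  v_{4} + v_{5} = v_{2} + v_{3} + v_{7} ; sig = (2;(1,1,1))
  P = {4,9}:  v_{4} + v_{9} = v_{2} + v_{3} + v_{10} ; sig = (2;(1,1,1))
  P = {4,6}:  v_{4} + v_{6} = v_{2} + 2·v_{3} + 2·v_{7} + v_{10} ; sig = (2;(1,1,2,2))
  P = {6,9}:  v_{6} + v_{9} = v_{3} + 2·v_{5} + 2·v_{10} ; sig = (2;(1,2,2))
  P = {1,5,10}:  v_{1} + v_{5} + v_{10} = v_{8} ; sig = (3;(1))
  P = {1,5,9}:  v_{1} + v_{5} + v_{9} = v_{2} + v_{3} + 2·v_{8} ; sig = (3;(1,1,2))
  P = {2,6,8}:  v_{2} + v_{6} + v_{8} = 2·v_{5} + v_{10} ; sig = (3;(1,2))
  P = {2,3,7,8}:  v_{2} + v_{3} + v_{7} + v_{8} = v_{5} ; sig = (4;(1))
  P = {2,3,8,10}:  v_{2} + v_{3} + v_{8} + v_{10} = v_{9} ; sig = (4;(1))
  P = {3,5,7,10}:  v_{3} + v_{5} + v_{7} + v_{10} = v_{6} ; sig = (4;(1))
  P = {1,2,3,7,10}:  v_{1} + v_{2} + v_{3} + v_{7} + v_{10} = 0 ; sig = (5;())

so the primitive-relation signature multiset is
    |P|=2: 7 collections, coeffs (), (1,1), (1,1,1), (1,1,1), (1,1,1), (1,1,2,2), (1,2,2)
    |P|=3: 3 collections, coeffs (1), (1,1,2), (1,2)
    |P|=4: 3 collections, coeffs (1), (1), (1)
    |P|=5: 1 collection, coeffs ()


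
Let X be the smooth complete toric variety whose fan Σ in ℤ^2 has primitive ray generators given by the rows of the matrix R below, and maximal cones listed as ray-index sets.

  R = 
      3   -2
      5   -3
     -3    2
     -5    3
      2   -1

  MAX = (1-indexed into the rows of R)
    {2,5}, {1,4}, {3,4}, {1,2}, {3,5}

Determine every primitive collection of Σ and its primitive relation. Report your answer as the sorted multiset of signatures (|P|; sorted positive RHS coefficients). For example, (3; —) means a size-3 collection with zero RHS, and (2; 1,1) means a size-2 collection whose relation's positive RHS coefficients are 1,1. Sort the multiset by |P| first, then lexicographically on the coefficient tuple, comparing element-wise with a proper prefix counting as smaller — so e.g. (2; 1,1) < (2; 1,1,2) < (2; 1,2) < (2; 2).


5 collections generate NE(X_Σ); each relation:

  {1,3}:  v_{1} + v_{3} = 0  so sig = (2; —)
  {2,4}:  v_{2} + v_{4} = 0  so sig = (2; —)
  {1,5}:  v_{1} + v_{5} = v_{2}  so sig = (2; 1)
  {2,3}:  v_{2} + v_{3} = v_{5}  so sig = (2; 1)
  {4,5}:  v_{4} + v_{5} = v_{3}  so sig = (2; 1)

Sorted signature multiset PRS(X):
[(2; —), (2; —), (2; 1), (2; 1), (2; 1)]


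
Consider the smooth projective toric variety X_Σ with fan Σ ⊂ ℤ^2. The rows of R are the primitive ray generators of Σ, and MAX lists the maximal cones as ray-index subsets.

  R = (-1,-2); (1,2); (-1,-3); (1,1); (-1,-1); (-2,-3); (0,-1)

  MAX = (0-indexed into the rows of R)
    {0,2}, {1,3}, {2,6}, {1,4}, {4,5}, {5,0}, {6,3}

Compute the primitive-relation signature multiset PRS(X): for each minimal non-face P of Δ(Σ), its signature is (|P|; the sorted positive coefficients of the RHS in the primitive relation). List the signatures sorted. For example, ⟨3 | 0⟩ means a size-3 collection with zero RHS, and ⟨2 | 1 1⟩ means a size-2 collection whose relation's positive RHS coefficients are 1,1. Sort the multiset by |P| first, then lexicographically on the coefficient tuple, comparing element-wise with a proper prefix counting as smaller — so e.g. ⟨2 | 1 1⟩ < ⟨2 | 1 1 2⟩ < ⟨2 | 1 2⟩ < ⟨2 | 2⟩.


|primitive collections| = 14. Relations:

  • {0,1}:  v_{0} + v_{1} = 0  →  sig = ⟨2 | 0⟩
  • {3,4}:  v_{3} + v_{4} = 0  →  sig = ⟨2 | 0⟩
  • {0,3}:  v_{0} + v_{3} = v_{6}  →  sig = ⟨2 | 1⟩
  • {0,4}:  v_{0} + v_{4} = v_{5}  →  sig = ⟨2 | 1⟩
  • {0,6}:  v_{0} + v_{6} = v_{2}  →  sig = ⟨2 | 1⟩
  • {1,2}:  v_{1} + v_{2} = v_{6}  →  sig = ⟨2 | 1⟩
  • {1,5}:  v_{1} + v_{5} = v_{4}  →  sig = ⟨2 | 1⟩
  • {1,6}:  v_{1} + v_{6} = v_{3}  →  sig = ⟨2 | 1⟩
  • {3,5}:  v_{3} + v_{5} = v_{0}  →  sig = ⟨2 | 1⟩
  • {4,6}:  v_{4} + v_{6} = v_{0}  →  sig = ⟨2 | 1⟩
  • {2,3}:  v_{2} + v_{3} = 2·v_{6}  →  sig = ⟨2 | 2⟩
  • {2,4}:  v_{2} + v_{4} = 2·v_{0}  →  sig = ⟨2 | 2⟩
  • {5,6}:  v_{5} + v_{6} = 2·v_{0}  →  sig = ⟨2 | 2⟩
  • {2,5}:  v_{2} + v_{5} = 3·v_{0}  →  sig = ⟨2 | 3⟩

Hence PRS(X_Σ) =
[⟨2 | 0⟩, ⟨2 | 0⟩, ⟨2 | 1⟩, ⟨2 | 1⟩, ⟨2 | 1⟩, ⟨2 | 1⟩, ⟨2 | 1⟩, ⟨2 | 1⟩, ⟨2 | 1⟩, ⟨2 | 1⟩, ⟨2 | 2⟩, ⟨2 | 2⟩, ⟨2 | 2⟩, ⟨2 | 3⟩]


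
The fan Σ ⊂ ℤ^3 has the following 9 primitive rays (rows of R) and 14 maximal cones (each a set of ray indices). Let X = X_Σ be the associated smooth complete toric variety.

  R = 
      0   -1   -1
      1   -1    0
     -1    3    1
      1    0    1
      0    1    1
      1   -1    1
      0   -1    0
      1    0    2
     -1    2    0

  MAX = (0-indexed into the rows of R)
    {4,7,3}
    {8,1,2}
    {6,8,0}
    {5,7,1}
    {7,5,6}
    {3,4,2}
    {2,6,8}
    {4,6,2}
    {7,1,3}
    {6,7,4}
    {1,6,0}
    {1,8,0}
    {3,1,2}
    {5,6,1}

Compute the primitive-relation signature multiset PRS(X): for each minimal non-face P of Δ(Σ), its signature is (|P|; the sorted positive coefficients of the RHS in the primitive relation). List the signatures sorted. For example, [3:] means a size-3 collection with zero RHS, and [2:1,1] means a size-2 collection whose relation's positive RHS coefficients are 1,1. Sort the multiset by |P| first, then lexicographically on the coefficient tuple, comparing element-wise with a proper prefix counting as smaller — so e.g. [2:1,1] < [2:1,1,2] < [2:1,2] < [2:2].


|primitive collections| = 18. Relations:

  P={0,4}:  v_{0} + v_{4} = 0  ⟹  sig = [2:]
  P={0,2}:  v_{0} + v_{2} = v_{8}  ⟹  sig = [2:1]
  P={0,3}:  v_{0} + v_{3} = v_{1}  ⟹  sig = [2:1]
  P={0,7}:  v_{0} + v_{7} = v_{5}  ⟹  sig = [2:1]
  P={1,4}:  v_{1} + v_{4} = v_{3}  ⟹  sig = [2:1]
  P={3,6}:  v_{3} + v_{6} = v_{5}  ⟹  sig = [2:1]
  P={4,5}:  v_{4} + v_{5} = v_{7}  ⟹  sig = [2:1]
  P={4,8}:  v_{4} + v_{8} = v_{2}  ⟹  sig = [2:1]
  P={5,8}:  v_{5} + v_{8} = v_{4}  ⟹  sig = [2:1]
  P={0,5}:  v_{0} + v_{5} = v_{1} + v_{6}  ⟹  sig = [2:1,1]
  P={3,5}:  v_{3} + v_{5} = v_{1} + v_{7}  ⟹  sig = [2:1,1]
  P={3,8}:  v_{3} + v_{8} = v_{1} + v_{2}  ⟹  sig = [2:1,1]
  P={2,5}:  v_{2} + v_{5} = 2·v_{4}  ⟹  sig = [2:2]
  P={7,8}:  v_{7} + v_{8} = 2·v_{4}  ⟹  sig = [2:2]
  P={2,7}:  v_{2} + v_{7} = 3·v_{4}  ⟹  sig = [2:3]
  P={1,6,8}:  v_{1} + v_{6} + v_{8} = 0  ⟹  sig = [3:]
  P={1,2,6}:  v_{1} + v_{2} + v_{6} = v_{4}  ⟹  sig = [3:1]
  P={1,6,7}:  v_{1} + v_{6} + v_{7} = 2·v_{5}  ⟹  sig = [3:2]

so the primitive-relation signature multiset is
[[2:], [2:1], [2:1], [2:1], [2:1], [2:1], [2:1], [2:1], [2:1], [2:1,1], [2:1,1], [2:1,1], [2:2], [2:2], [2:3], [3:], [3:1], [3:2]]


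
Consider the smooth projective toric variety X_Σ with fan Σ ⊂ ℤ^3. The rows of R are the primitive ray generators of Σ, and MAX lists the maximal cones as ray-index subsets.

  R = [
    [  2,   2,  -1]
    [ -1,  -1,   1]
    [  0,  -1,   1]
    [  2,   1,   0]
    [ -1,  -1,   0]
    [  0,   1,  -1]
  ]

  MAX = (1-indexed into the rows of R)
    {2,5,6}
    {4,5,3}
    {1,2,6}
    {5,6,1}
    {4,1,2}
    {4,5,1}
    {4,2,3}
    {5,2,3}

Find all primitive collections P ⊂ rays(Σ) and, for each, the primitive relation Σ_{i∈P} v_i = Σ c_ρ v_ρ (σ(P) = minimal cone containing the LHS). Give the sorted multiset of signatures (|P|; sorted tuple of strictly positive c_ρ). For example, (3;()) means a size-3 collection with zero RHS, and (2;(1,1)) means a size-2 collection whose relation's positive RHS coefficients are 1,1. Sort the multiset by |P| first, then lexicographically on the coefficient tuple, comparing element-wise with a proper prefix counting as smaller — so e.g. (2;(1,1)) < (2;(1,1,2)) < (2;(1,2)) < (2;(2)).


5 collections generate NE(X_Σ); each relation:

  • {3,6}:  v_{3} + v_{6} = 0 ; sig = (2;())
  • {1,3}:  v_{1} + v_{3} = v_{4} ; sig = (2;(1))
  • {4,6}:  v_{4} + v_{6} = v_{1} ; sig = (2;(1))
  • {1,2,5}:  v_{1} + v_{2} + v_{5} = 0 ; sig = (3;())
  • {2,4,5}:  v_{2} + v_{4} + v_{5} = v_{3} ; sig = (3;(1))

Hence PRS(X_Σ) =
    |P|=2: 3 collections, coeffs (), (1), (1)
    |P|=3: 2 collections, coeffs (), (1)


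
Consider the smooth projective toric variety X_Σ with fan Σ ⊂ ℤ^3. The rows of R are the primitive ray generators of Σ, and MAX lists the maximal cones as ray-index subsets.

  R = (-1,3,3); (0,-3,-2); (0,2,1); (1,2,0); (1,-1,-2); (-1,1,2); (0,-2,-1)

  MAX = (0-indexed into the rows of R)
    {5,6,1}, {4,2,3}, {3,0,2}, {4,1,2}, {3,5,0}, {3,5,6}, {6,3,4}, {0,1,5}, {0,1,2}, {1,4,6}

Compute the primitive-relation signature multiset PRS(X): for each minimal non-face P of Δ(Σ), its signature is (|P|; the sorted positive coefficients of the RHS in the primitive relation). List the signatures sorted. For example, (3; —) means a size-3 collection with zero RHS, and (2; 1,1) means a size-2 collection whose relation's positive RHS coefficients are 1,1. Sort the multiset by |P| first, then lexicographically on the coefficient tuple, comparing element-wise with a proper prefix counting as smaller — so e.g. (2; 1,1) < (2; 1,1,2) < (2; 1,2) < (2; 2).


The 6 primitive collections of Σ (r=7, n=3):

  • {2,6}:  v_{2} + v_{6} = 0  ⟹  sig = (2; —)
  • {4,5}:  v_{4} + v_{5} = 0  ⟹  sig = (2; —)
  • {0,4}:  v_{0} + v_{4} = v_{2}  ⟹  sig = (2; 1)
  • {0,6}:  v_{0} + v_{6} = v_{5}  ⟹  sig = (2; 1)
  • {1,3}:  v_{1} + v_{3} = v_{4}  ⟹  sig = (2; 1)
  • {2,5}:  v_{2} + v_{5} = v_{0}  ⟹  sig = (2; 1)

Signatures (|P|; sorted positive RHS coefficients), sorted:
    |P|=2: 6 collections, coeffs (), (), (1), (1), (1), (1)


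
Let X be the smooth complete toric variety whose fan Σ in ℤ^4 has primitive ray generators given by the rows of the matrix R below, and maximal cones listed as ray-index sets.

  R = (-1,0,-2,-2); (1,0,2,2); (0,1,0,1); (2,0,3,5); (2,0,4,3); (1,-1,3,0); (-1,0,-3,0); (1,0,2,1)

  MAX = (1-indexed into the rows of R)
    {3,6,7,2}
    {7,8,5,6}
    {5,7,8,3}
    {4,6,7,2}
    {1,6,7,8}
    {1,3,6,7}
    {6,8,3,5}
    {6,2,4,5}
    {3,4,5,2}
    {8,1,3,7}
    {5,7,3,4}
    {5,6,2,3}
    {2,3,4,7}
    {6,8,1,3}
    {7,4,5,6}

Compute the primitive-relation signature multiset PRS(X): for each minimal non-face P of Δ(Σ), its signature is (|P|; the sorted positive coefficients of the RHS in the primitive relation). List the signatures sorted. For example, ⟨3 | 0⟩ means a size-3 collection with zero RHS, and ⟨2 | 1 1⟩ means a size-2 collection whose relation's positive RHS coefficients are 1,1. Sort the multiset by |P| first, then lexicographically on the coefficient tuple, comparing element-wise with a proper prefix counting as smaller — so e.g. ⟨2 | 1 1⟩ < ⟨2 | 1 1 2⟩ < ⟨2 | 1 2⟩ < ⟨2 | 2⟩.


Δ(Σ) — 8 vertices, 9 min non-faces:

  {1,2}:  v_{1} + v_{2} = 0 ; sig = ⟨2 | 0⟩
  {1,5}:  v_{1} + v_{5} = v_{8} ; sig = ⟨2 | 1⟩
  {2,8}:  v_{2} + v_{8} = v_{5} ; sig = ⟨2 | 1⟩
  {1,4}:  v_{1} + v_{4} = v_{5} + v_{7} ; sig = ⟨2 | 1 1⟩
  {4,8}:  v_{4} + v_{8} = 2·v_{5} + v_{7} ; sig = ⟨2 | 1 2⟩
  {2,5,7}:  v_{2} + v_{5} + v_{7} = v_{4} ; sig = ⟨3 | 1⟩
  {3,4,6}:  v_{3} + v_{4} + v_{6} = 3·v_{2} ; sig = ⟨3 | 3⟩
  {3,6,7,8}:  v_{3} + v_{6} + v_{7} + v_{8} = v_{2} ; sig = ⟨4 | 1⟩
  {3,5,6,7}:  v_{3} + v_{5} + v_{6} + v_{7} = 2·v_{2} ; sig = ⟨4 | 2⟩

so the primitive-relation signature multiset is
{ ⟨2 | 0⟩,  ⟨2 | 1⟩ ×2,  ⟨2 | 1 1⟩,  ⟨2 | 1 2⟩,  ⟨3 | 1⟩,  ⟨3 | 3⟩,  ⟨4 | 1⟩,  ⟨4 | 2⟩ }


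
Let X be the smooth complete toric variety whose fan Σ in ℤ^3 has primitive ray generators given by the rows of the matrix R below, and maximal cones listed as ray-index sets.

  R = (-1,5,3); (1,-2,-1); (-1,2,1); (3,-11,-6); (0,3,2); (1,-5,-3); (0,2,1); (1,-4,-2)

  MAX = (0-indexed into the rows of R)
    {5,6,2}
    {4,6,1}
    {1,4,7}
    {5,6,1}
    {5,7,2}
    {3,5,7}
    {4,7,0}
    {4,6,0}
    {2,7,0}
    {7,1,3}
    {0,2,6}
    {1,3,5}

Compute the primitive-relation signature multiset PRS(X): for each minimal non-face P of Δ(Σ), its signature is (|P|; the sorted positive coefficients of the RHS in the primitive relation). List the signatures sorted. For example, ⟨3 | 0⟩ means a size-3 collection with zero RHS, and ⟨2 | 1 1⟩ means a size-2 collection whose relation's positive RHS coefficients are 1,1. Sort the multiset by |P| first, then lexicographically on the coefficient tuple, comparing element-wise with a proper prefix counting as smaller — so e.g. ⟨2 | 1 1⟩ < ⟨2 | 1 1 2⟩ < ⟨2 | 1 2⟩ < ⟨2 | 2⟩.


The 11 primitive collections of Σ (r=8, n=3):

  P={0,5}:  v_{0} + v_{5} = 0  ⇒ sig = ⟨2 | 0⟩
  P={1,2}:  v_{1} + v_{2} = 0  ⇒ sig = ⟨2 | 0⟩
  P={0,1}:  v_{0} + v_{1} = v_{4}  ⇒ sig = ⟨2 | 1⟩
  P={2,4}:  v_{2} + v_{4} = v_{0}  ⇒ sig = ⟨2 | 1⟩
  P={4,5}:  v_{4} + v_{5} = v_{1}  ⇒ sig = ⟨2 | 1⟩
  P={6,7}:  v_{6} + v_{7} = v_{1}  ⇒ sig = ⟨2 | 1⟩
  P={0,3}:  v_{0} + v_{3} = v_{1} + v_{7}  ⇒ sig = ⟨2 | 1 1⟩
  P={2,3}:  v_{2} + v_{3} = v_{5} + v_{7}  ⇒ sig = ⟨2 | 1 1⟩
  P={3,4}:  v_{3} + v_{4} = 2·v_{1} + v_{7}  ⇒ sig = ⟨2 | 1 2⟩
  P={3,6}:  v_{3} + v_{6} = 2·v_{1} + v_{5}  ⇒ sig = ⟨2 | 1 2⟩
  P={1,5,7}:  v_{1} + v_{5} + v_{7} = v_{3}  ⇒ sig = ⟨3 | 1⟩

Signatures (|P|; sorted positive RHS coefficients), sorted:
{ ⟨2 | 0⟩ ×2,  ⟨2 | 1⟩ ×4,  ⟨2 | 1 1⟩ ×2,  ⟨2 | 1 2⟩ ×2,  ⟨3 | 1⟩ }


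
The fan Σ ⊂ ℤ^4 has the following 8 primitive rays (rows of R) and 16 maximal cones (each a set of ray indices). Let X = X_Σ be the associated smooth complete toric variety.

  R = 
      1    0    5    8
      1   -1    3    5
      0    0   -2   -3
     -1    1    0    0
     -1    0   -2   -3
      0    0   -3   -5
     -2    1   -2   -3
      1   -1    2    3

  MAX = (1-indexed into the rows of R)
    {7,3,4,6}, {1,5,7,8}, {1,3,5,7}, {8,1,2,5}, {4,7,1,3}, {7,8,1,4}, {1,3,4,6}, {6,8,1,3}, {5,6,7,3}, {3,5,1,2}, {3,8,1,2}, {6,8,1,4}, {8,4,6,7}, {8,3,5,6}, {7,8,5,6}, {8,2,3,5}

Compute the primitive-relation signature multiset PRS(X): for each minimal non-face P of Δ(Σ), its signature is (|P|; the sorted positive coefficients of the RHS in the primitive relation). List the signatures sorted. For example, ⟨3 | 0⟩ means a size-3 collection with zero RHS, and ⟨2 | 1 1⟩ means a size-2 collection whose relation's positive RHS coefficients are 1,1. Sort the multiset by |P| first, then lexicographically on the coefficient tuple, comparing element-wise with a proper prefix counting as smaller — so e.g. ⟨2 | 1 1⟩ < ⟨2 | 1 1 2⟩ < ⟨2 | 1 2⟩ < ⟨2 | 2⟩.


Primitive collections (9):

  • {4,5}:  v_{4} + v_{5} = v_{7}  ⇒ sig = ⟨2 | 1⟩
  • {2,4}:  v_{2} + v_{4} = v_{1} + v_{5}  ⇒ sig = ⟨2 | 1 1⟩
  • {2,6}:  v_{2} + v_{6} = v_{3} + v_{8}  ⇒ sig = ⟨2 | 1 1⟩
  • {2,7}:  v_{2} + v_{7} = v_{1} + 2·v_{5}  ⇒ sig = ⟨2 | 1 2⟩
  • {1,5,6}:  v_{1} + v_{5} + v_{6} = 0  ⇒ sig = ⟨3 | 0⟩
  • {3,4,8}:  v_{3} + v_{4} + v_{8} = 0  ⇒ sig = ⟨3 | 0⟩
  • {1,6,7}:  v_{1} + v_{6} + v_{7} = v_{4}  ⇒ sig = ⟨3 | 1⟩
  • {3,7,8}:  v_{3} + v_{7} + v_{8} = v_{5}  ⇒ sig = ⟨3 | 1⟩
  • {1,3,5,8}:  v_{1} + v_{3} + v_{5} + v_{8} = v_{2}  ⇒ sig = ⟨4 | 1⟩

Signatures (|P|; sorted positive RHS coefficients), sorted:
    ⟨2 | 1⟩
    ⟨2 | 1 1⟩
    ⟨2 | 1 1⟩
    ⟨2 | 1 2⟩
    ⟨3 | 0⟩
    ⟨3 | 0⟩
    ⟨3 | 1⟩
    ⟨3 | 1⟩
    ⟨4 | 1⟩
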